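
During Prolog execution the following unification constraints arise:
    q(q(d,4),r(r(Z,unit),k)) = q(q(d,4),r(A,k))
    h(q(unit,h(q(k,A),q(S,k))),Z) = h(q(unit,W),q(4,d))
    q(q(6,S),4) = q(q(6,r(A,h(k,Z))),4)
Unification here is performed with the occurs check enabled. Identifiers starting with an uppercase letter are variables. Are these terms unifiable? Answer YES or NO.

Decompose q/2: q(d,4) = q(d,4),  r(r(Z,unit),k) = r(A,k).
Delete trivial equation q(d,4) = q(d,4).
Decompose r/2: r(Z,unit) = A,  k = k.
Bind A := r(Z,unit); substituting into the 2 remaining equations that mention A gives: h(q(unit,h(q(k,r(Z,unit)),q(S,k))),Z) = h(q(unit,W),q(4,d)),  q(q(6,S),4) = q(q(6,r(r(Z,unit),h(k,Z))),4).
Delete trivial equation k = k.
Decompose h/2: q(unit,h(q(k,r(Z,unit)),q(S,k))) = q(unit,W),  Z = q(4,d).
Decompose q/2: unit = unit,  h(q(k,r(Z,unit)),q(S,k)) = W.
Delete trivial equation unit = unit.
Bind W := h(q(k,r(Z,unit)),q(S,k)); no other remaining equation mentions W.
Bind Z := q(4,d); substituting into the remaining equation gives: q(q(6,S),4) = q(q(6,r(r(q(4,d),unit),h(k,q(4,d)))),4). Substituting into the earlier bindings gives A := r(q(4,d),unit), W := h(q(k,r(q(4,d),unit)),q(S,k)).
Decompose q/2: q(6,S) = q(6,r(r(q(4,d),unit),h(k,q(4,d)))),  4 = 4.
Decompose q/2: 6 = 6,  S = r(r(q(4,d),unit),h(k,q(4,d))).
Delete trivial equation 6 = 6.
Bind S := r(r(q(4,d),unit),h(k,q(4,d))); no other remaining equation mentions S. Substituting into the earlier binding gives W := h(q(k,r(q(4,d),unit)),q(r(r(q(4,d),unit),h(k,q(4,d))),k)).
Delete trivial equation 4 = 4.
No equations remain and no clash or occurs-check failure arose, so a unifier exists.

YES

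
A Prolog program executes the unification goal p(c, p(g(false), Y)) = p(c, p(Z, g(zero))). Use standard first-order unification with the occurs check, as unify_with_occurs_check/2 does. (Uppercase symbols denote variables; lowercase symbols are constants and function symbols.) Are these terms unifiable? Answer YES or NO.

Decompose p/2: c = c,  p(g(false), Y) = p(Z, g(zero)).
Delete trivial equation c = c.
Decompose p/2: g(false) = Z,  Y = g(zero).
Bind Z := g(false); no other remaining equation mentions Z.
Bind Y := g(zero).
No equations remain and no clash or occurs-check failure arose, so a unifier exists.

YES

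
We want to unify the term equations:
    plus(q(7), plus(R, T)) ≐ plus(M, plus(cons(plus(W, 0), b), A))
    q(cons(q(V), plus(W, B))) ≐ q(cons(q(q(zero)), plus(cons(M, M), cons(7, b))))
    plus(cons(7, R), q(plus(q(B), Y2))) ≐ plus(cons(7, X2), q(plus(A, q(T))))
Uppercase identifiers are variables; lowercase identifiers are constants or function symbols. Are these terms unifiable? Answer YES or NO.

YES

Decompose plus/2: q(7) ≐ M,  plus(R, T) ≐ plus(cons(plus(W, 0), b), A).
Bind M := q(7); substituting into the one remaining equation that mentions M gives: q(cons(q(V), plus(W, B))) ≐ q(cons(q(q(zero)), plus(cons(q(7), q(7)), cons(7, b)))).
Decompose plus/2: R ≐ cons(plus(W, 0), b),  T ≐ A.
Bind R := cons(plus(W, 0), b); substituting into the one remaining equation that mentions R gives: plus(cons(7, cons(plus(W, 0), b)), q(plus(q(B), Y2))) ≐ plus(cons(7, X2), q(plus(A, q(T)))).
Bind T := A; substituting into the one remaining equation that mentions T gives: plus(cons(7, cons(plus(W, 0), b)), q(plus(q(B), Y2))) ≐ plus(cons(7, X2), q(plus(A, q(A)))).
Decompose q/1: cons(q(V), plus(W, B)) ≐ cons(q(q(zero)), plus(cons(q(7), q(7)), cons(7, b))).
Decompose cons/2: q(V) ≐ q(q(zero)),  plus(W, B) ≐ plus(cons(q(7), q(7)), cons(7, b)).
Decompose q/1: V ≐ q(zero).
Bind V := q(zero); no other remaining equation mentions V.
Decompose plus/2: W ≐ cons(q(7), q(7)),  B ≐ cons(7, b).
Bind W := cons(q(7), q(7)); substituting into the one remaining equation that mentions W gives: plus(cons(7, cons(plus(cons(q(7), q(7)), 0), b)), q(plus(q(B), Y2))) ≐ plus(cons(7, X2), q(plus(A, q(A)))). Substituting into the earlier binding gives R := cons(plus(cons(q(7), q(7)), 0), b).
Bind B := cons(7, b); substituting into the remaining equation gives: plus(cons(7, cons(plus(cons(q(7), q(7)), 0), b)), q(plus(q(cons(7, b)), Y2))) ≐ plus(cons(7, X2), q(plus(A, q(A)))).
Decompose plus/2: cons(7, cons(plus(cons(q(7), q(7)), 0), b)) ≐ cons(7, X2),  q(plus(q(cons(7, b)), Y2)) ≐ q(plus(A, q(A))).
Decompose cons/2: 7 ≐ 7,  cons(plus(cons(q(7), q(7)), 0), b) ≐ X2.
Delete trivial equation 7 ≐ 7.
Bind X2 := cons(plus(cons(q(7), q(7)), 0), b); no other remaining equation mentions X2.
Decompose q/1: plus(q(cons(7, b)), Y2) ≐ plus(A, q(A)).
Decompose plus/2: q(cons(7, b)) ≐ A,  Y2 ≐ q(A).
Bind A := q(cons(7, b)); substituting into the remaining equation gives: Y2 ≐ q(q(cons(7, b))). Substituting into the earlier binding gives T := q(cons(7, b)).
Bind Y2 := q(q(cons(7, b))).
No equations remain and no clash or occurs-check failure arose, so a unifier exists.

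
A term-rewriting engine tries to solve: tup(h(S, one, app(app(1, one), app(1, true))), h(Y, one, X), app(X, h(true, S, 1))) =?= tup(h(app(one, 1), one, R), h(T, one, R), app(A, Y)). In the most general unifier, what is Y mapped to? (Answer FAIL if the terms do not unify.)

h(true, app(one, 1), 1)

Decompose tup/3: h(S, one, app(app(1, one), app(1, true))) =?= h(app(one, 1), one, R),  h(Y, one, X) =?= h(T, one, R),  app(X, h(true, S, 1)) =?= app(A, Y).
Decompose h/3: S =?= app(one, 1),  one =?= one,  app(app(1, one), app(1, true)) =?= R.
Bind S := app(one, 1); substituting into the one remaining equation that mentions S gives: app(X, h(true, app(one, 1), 1)) =?= app(A, Y).
Delete trivial equation one =?= one.
Bind R := app(app(1, one), app(1, true)); substituting into the one remaining equation that mentions R gives: h(Y, one, X) =?= h(T, one, app(app(1, one), app(1, true))).
Decompose h/3: Y =?= T,  one =?= one,  X =?= app(app(1, one), app(1, true)).
Bind Y := T; substituting into the one remaining equation that mentions Y gives: app(X, h(true, app(one, 1), 1)) =?= app(A, T).
Delete trivial equation one =?= one.
Bind X := app(app(1, one), app(1, true)); substituting into the remaining equation gives: app(app(app(1, one), app(1, true)), h(true, app(one, 1), 1)) =?= app(A, T).
Decompose app/2: app(app(1, one), app(1, true)) =?= A,  h(true, app(one, 1), 1) =?= T.
Bind A := app(app(1, one), app(1, true)); no other remaining equation mentions A.
Bind T := h(true, app(one, 1), 1). Substituting into the earlier binding gives Y := h(true, app(one, 1), 1).
MGU = { S ↦ app(one, 1), R ↦ app(app(1, one), app(1, true)), Y ↦ h(true, app(one, 1), 1), X ↦ app(app(1, one), app(1, true)), A ↦ app(app(1, one), app(1, true)), T ↦ h(true, app(one, 1), 1) }, so Y ↦ h(true, app(one, 1), 1).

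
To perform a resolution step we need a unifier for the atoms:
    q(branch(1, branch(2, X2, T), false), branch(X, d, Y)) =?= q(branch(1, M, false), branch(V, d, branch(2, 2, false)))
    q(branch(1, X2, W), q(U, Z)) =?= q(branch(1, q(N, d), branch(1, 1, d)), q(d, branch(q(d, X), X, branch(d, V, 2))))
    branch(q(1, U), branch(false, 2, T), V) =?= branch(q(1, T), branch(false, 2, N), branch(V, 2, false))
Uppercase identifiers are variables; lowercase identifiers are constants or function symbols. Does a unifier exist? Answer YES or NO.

Decompose q/2: branch(1, branch(2, X2, T), false) =?= branch(1, M, false),  branch(X, d, Y) =?= branch(V, d, branch(2, 2, false)).
Decompose branch/3: 1 =?= 1,  branch(2, X2, T) =?= M,  false =?= false.
Delete trivial equation 1 =?= 1.
Bind M := branch(2, X2, T); no other remaining equation mentions M.
Delete trivial equation false =?= false.
Decompose branch/3: X =?= V,  d =?= d,  Y =?= branch(2, 2, false).
Bind X := V; substituting into the one remaining equation that mentions X gives: q(branch(1, X2, W), q(U, Z)) =?= q(branch(1, q(N, d), branch(1, 1, d)), q(d, branch(q(d, V), V, branch(d, V, 2)))).
Delete trivial equation d =?= d.
Bind Y := branch(2, 2, false); no other remaining equation mentions Y.
Decompose q/2: branch(1, X2, W) =?= branch(1, q(N, d), branch(1, 1, d)),  q(U, Z) =?= q(d, branch(q(d, V), V, branch(d, V, 2))).
Decompose branch/3: 1 =?= 1,  X2 =?= q(N, d),  W =?= branch(1, 1, d).
Delete trivial equation 1 =?= 1.
Bind X2 := q(N, d); no other remaining equation mentions X2. Substituting into the earlier binding gives M := branch(2, q(N, d), T).
Bind W := branch(1, 1, d); no other remaining equation mentions W.
Decompose q/2: U =?= d,  Z =?= branch(q(d, V), V, branch(d, V, 2)).
Bind U := d; substituting into the one remaining equation that mentions U gives: branch(q(1, d), branch(false, 2, T), V) =?= branch(q(1, T), branch(false, 2, N), branch(V, 2, false)).
Bind Z := branch(q(d, V), V, branch(d, V, 2)); no other remaining equation mentions Z.
Decompose branch/3: q(1, d) =?= q(1, T),  branch(false, 2, T) =?= branch(false, 2, N),  V =?= branch(V, 2, false).
Decompose q/2: 1 =?= 1,  d =?= T.
Delete trivial equation 1 =?= 1.
Bind T := d; substituting into the one remaining equation that mentions T gives: branch(false, 2, d) =?= branch(false, 2, N). Substituting into the earlier binding gives M := branch(2, q(N, d), d).
Decompose branch/3: false =?= false,  2 =?= 2,  d =?= N.
Delete trivial equation false =?= false.
Delete trivial equation 2 =?= 2.
Bind N := d; no other remaining equation mentions N. Substituting into the earlier bindings gives M := branch(2, q(d, d), d), X2 := q(d, d).
Occurs check fails: V occurs in branch(V, 2, false); the equation V =?= branch(V, 2, false) has no finite solution.

NO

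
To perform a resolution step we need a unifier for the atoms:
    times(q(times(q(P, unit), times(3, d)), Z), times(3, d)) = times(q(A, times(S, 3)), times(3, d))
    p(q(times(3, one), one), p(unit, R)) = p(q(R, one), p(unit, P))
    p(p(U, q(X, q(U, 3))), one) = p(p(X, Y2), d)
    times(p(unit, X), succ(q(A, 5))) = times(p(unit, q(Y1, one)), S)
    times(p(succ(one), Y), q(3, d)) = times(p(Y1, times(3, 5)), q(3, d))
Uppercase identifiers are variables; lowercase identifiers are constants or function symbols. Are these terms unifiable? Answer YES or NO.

NO

Decompose times/2: q(times(q(P, unit), times(3, d)), Z) = q(A, times(S, 3)),  times(3, d) = times(3, d).
Decompose q/2: times(q(P, unit), times(3, d)) = A,  Z = times(S, 3).
Bind A := times(q(P, unit), times(3, d)); substituting into the one remaining equation that mentions A gives: times(p(unit, X), succ(q(times(q(P, unit), times(3, d)), 5))) = times(p(unit, q(Y1, one)), S).
Bind Z := times(S, 3); no other remaining equation mentions Z.
Delete trivial equation times(3, d) = times(3, d).
Decompose p/2: q(times(3, one), one) = q(R, one),  p(unit, R) = p(unit, P).
Decompose q/2: times(3, one) = R,  one = one.
Bind R := times(3, one); substituting into the one remaining equation that mentions R gives: p(unit, times(3, one)) = p(unit, P).
Delete trivial equation one = one.
Decompose p/2: unit = unit,  times(3, one) = P.
Delete trivial equation unit = unit.
Bind P := times(3, one); substituting into the one remaining equation that mentions P gives: times(p(unit, X), succ(q(times(q(times(3, one), unit), times(3, d)), 5))) = times(p(unit, q(Y1, one)), S). Substituting into the earlier binding gives A := times(q(times(3, one), unit), times(3, d)).
Decompose p/2: p(U, q(X, q(U, 3))) = p(X, Y2),  one = d.
Decompose p/2: U = X,  q(X, q(U, 3)) = Y2.
Bind U := X; substituting into the one remaining equation that mentions U gives: q(X, q(X, 3)) = Y2.
Bind Y2 := q(X, q(X, 3)); no other remaining equation mentions Y2.
Clash: constants one and d differ; no unifier exists.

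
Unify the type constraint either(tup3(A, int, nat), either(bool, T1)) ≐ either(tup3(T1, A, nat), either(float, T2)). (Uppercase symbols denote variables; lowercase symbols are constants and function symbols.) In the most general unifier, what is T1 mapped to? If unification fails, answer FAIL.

FAIL

Decompose either/2: tup3(A, int, nat) ≐ tup3(T1, A, nat),  either(bool, T1) ≐ either(float, T2).
Decompose tup3/3: A ≐ T1,  int ≐ A,  nat ≐ nat.
Bind A := T1; substituting into the one remaining equation that mentions A gives: int ≐ T1.
Bind T1 := int; substituting into the one remaining equation that mentions T1 gives: either(bool, int) ≐ either(float, T2). Substituting into the earlier binding gives A := int.
Delete trivial equation nat ≐ nat.
Decompose either/2: bool ≐ float,  int ≐ T2.
Clash: constants bool and float differ; no unifier exists.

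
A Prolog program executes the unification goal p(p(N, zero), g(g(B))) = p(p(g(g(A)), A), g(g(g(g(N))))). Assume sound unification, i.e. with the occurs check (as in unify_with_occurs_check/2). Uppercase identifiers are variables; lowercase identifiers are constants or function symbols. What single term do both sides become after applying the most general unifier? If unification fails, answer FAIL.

Decompose p/2: p(N, zero) = p(g(g(A)), A),  g(g(B)) = g(g(g(g(N)))).
Decompose p/2: N = g(g(A)),  zero = A.
Bind N := g(g(A)); substituting into the one remaining equation that mentions N gives: g(g(B)) = g(g(g(g(g(g(A)))))).
Bind A := zero; substituting into the remaining equation gives: g(g(B)) = g(g(g(g(g(g(zero)))))). Substituting into the earlier binding gives N := g(g(zero)).
Decompose g/1: g(B) = g(g(g(g(g(zero))))).
Decompose g/1: B = g(g(g(g(zero)))).
Bind B := g(g(g(g(zero)))).
Applying the MGU to either side gives p(p(g(g(zero)), zero), g(g(g(g(g(g(zero))))))).

p(p(g(g(zero)), zero), g(g(g(g(g(g(zero)))))))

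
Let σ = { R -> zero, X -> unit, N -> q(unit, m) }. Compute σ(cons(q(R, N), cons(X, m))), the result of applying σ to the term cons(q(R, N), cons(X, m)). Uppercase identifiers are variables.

cons(q(zero, q(unit, m)), cons(unit, m))

Replace each occurrence of R with zero.
Replace each occurrence of X with unit.
Replace each occurrence of N with q(unit, m).
Result: cons(q(zero, q(unit, m)), cons(unit, m)).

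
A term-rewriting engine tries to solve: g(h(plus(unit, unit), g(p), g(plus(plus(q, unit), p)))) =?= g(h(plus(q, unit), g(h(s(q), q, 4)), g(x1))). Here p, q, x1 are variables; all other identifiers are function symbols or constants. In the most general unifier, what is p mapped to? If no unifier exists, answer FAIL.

Decompose g/1: h(plus(unit, unit), g(p), g(plus(plus(q, unit), p))) =?= h(plus(q, unit), g(h(s(q), q, 4)), g(x1)).
Decompose h/3: plus(unit, unit) =?= plus(q, unit),  g(p) =?= g(h(s(q), q, 4)),  g(plus(plus(q, unit), p)) =?= g(x1).
Decompose plus/2: unit =?= q,  unit =?= unit.
Bind q := unit; substituting into the 2 remaining equations that mention q gives: g(p) =?= g(h(s(unit), unit, 4)),  g(plus(plus(unit, unit), p)) =?= g(x1).
Delete trivial equation unit =?= unit.
Decompose g/1: p =?= h(s(unit), unit, 4).
Bind p := h(s(unit), unit, 4); substituting into the remaining equation gives: g(plus(plus(unit, unit), h(s(unit), unit, 4))) =?= g(x1).
Decompose g/1: plus(plus(unit, unit), h(s(unit), unit, 4)) =?= x1.
Bind x1 := plus(plus(unit, unit), h(s(unit), unit, 4)).
MGU = { q := unit, p := h(s(unit), unit, 4), x1 := plus(plus(unit, unit), h(s(unit), unit, 4)) }, so p := h(s(unit), unit, 4).

h(s(unit), unit, 4)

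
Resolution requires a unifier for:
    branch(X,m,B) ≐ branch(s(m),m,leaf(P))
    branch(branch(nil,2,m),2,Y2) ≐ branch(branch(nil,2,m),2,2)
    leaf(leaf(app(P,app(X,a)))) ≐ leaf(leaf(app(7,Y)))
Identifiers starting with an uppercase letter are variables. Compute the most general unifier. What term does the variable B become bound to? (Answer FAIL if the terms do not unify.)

Decompose branch/3: X ≐ s(m),  m ≐ m,  B ≐ leaf(P).
Bind X := s(m); substituting into the one remaining equation that mentions X gives: leaf(leaf(app(P,app(s(m),a)))) ≐ leaf(leaf(app(7,Y))).
Delete trivial equation m ≐ m.
Bind B := leaf(P); no other remaining equation mentions B.
Decompose branch/3: branch(nil,2,m) ≐ branch(nil,2,m),  2 ≐ 2,  Y2 ≐ 2.
Delete trivial equation branch(nil,2,m) ≐ branch(nil,2,m).
Delete trivial equation 2 ≐ 2.
Bind Y2 := 2; no other remaining equation mentions Y2.
Decompose leaf/1: leaf(app(P,app(s(m),a))) ≐ leaf(app(7,Y)).
Decompose leaf/1: app(P,app(s(m),a)) ≐ app(7,Y).
Decompose app/2: P ≐ 7,  app(s(m),a) ≐ Y.
Bind P := 7; no other remaining equation mentions P. Substituting into the earlier binding gives B := leaf(7).
Bind Y := app(s(m),a).
MGU = { X -> s(m), B -> leaf(7), Y2 -> 2, P -> 7, Y -> app(s(m),a) }, so B -> leaf(7).

leaf(7)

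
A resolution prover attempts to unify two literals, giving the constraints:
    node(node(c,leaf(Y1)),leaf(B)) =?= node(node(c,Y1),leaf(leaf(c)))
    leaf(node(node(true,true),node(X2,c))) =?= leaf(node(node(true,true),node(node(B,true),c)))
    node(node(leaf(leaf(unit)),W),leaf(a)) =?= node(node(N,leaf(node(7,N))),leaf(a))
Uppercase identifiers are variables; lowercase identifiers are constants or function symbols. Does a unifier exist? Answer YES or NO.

Decompose node/2: node(c,leaf(Y1)) =?= node(c,Y1),  leaf(B) =?= leaf(leaf(c)).
Decompose node/2: c =?= c,  leaf(Y1) =?= Y1.
Delete trivial equation c =?= c.
Occurs check fails: Y1 occurs in leaf(Y1); the equation Y1 =?= leaf(Y1) has no finite solution.

NO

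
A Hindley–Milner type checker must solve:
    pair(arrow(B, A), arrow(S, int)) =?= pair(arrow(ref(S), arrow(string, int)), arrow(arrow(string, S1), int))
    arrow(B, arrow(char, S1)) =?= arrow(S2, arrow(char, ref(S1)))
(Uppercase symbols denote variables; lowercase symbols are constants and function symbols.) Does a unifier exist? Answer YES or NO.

Decompose pair/2: arrow(B, A) =?= arrow(ref(S), arrow(string, int)),  arrow(S, int) =?= arrow(arrow(string, S1), int).
Decompose arrow/2: B =?= ref(S),  A =?= arrow(string, int).
Bind B := ref(S); substituting into the one remaining equation that mentions B gives: arrow(ref(S), arrow(char, S1)) =?= arrow(S2, arrow(char, ref(S1))).
Bind A := arrow(string, int); no other remaining equation mentions A.
Decompose arrow/2: S =?= arrow(string, S1),  int =?= int.
Bind S := arrow(string, S1); substituting into the one remaining equation that mentions S gives: arrow(ref(arrow(string, S1)), arrow(char, S1)) =?= arrow(S2, arrow(char, ref(S1))). Substituting into the earlier binding gives B := ref(arrow(string, S1)).
Delete trivial equation int =?= int.
Decompose arrow/2: ref(arrow(string, S1)) =?= S2,  arrow(char, S1) =?= arrow(char, ref(S1)).
Bind S2 := ref(arrow(string, S1)); no other remaining equation mentions S2.
Decompose arrow/2: char =?= char,  S1 =?= ref(S1).
Delete trivial equation char =?= char.
Occurs check fails: S1 occurs in ref(S1); the equation S1 =?= ref(S1) has no finite solution.

NO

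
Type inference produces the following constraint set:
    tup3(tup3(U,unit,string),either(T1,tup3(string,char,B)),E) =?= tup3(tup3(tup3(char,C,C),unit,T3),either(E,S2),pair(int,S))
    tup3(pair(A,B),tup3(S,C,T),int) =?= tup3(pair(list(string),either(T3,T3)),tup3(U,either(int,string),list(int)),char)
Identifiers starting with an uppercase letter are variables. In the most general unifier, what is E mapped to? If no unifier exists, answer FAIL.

Decompose tup3/3: tup3(U,unit,string) =?= tup3(tup3(char,C,C),unit,T3),  either(T1,tup3(string,char,B)) =?= either(E,S2),  E =?= pair(int,S).
Decompose tup3/3: U =?= tup3(char,C,C),  unit =?= unit,  string =?= T3.
Bind U := tup3(char,C,C); substituting into the one remaining equation that mentions U gives: tup3(pair(A,B),tup3(S,C,T),int) =?= tup3(pair(list(string),either(T3,T3)),tup3(tup3(char,C,C),either(int,string),list(int)),char).
Delete trivial equation unit =?= unit.
Bind T3 := string; substituting into the one remaining equation that mentions T3 gives: tup3(pair(A,B),tup3(S,C,T),int) =?= tup3(pair(list(string),either(string,string)),tup3(tup3(char,C,C),either(int,string),list(int)),char).
Decompose either/2: T1 =?= E,  tup3(string,char,B) =?= S2.
Bind T1 := E; no other remaining equation mentions T1.
Bind S2 := tup3(string,char,B); no other remaining equation mentions S2.
Bind E := pair(int,S); no other remaining equation mentions E. Substituting into the earlier binding gives T1 := pair(int,S).
Decompose tup3/3: pair(A,B) =?= pair(list(string),either(string,string)),  tup3(S,C,T) =?= tup3(tup3(char,C,C),either(int,string),list(int)),  int =?= char.
Decompose pair/2: A =?= list(string),  B =?= either(string,string).
Bind A := list(string); no other remaining equation mentions A.
Bind B := either(string,string); no other remaining equation mentions B. Substituting into the earlier binding gives S2 := tup3(string,char,either(string,string)).
Decompose tup3/3: S =?= tup3(char,C,C),  C =?= either(int,string),  T =?= list(int).
Bind S := tup3(char,C,C); no other remaining equation mentions S. Substituting into the earlier bindings gives T1 := pair(int,tup3(char,C,C)), E := pair(int,tup3(char,C,C)).
Bind C := either(int,string); no other remaining equation mentions C. Substituting into the earlier bindings gives U := tup3(char,either(int,string),either(int,string)), T1 := pair(int,tup3(char,either(int,string),either(int,string))), E := pair(int,tup3(char,either(int,string),either(int,string))), S := tup3(char,either(int,string),either(int,string)).
Bind T := list(int); no other remaining equation mentions T.
Clash: constants int and char differ; no unifier exists.

FAIL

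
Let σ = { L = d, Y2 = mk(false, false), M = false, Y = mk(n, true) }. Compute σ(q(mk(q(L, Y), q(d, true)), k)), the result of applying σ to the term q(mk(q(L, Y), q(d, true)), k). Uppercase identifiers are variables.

q(mk(q(d, mk(n, true)), q(d, true)), k)

Replace each occurrence of L with d.
Replace each occurrence of Y with mk(n, true).
Result: q(mk(q(d, mk(n, true)), q(d, true)), k).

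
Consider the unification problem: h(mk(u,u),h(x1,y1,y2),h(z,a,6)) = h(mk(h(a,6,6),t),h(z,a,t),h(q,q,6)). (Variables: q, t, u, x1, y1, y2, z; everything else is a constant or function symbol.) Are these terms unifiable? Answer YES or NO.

Decompose h/3: mk(u,u) = mk(h(a,6,6),t),  h(x1,y1,y2) = h(z,a,t),  h(z,a,6) = h(q,q,6).
Decompose mk/2: u = h(a,6,6),  u = t.
Bind u := h(a,6,6); substituting into the one remaining equation that mentions u gives: h(a,6,6) = t.
Bind t := h(a,6,6); substituting into the one remaining equation that mentions t gives: h(x1,y1,y2) = h(z,a,h(a,6,6)).
Decompose h/3: x1 = z,  y1 = a,  y2 = h(a,6,6).
Bind x1 := z; no other remaining equation mentions x1.
Bind y1 := a; no other remaining equation mentions y1.
Bind y2 := h(a,6,6); no other remaining equation mentions y2.
Decompose h/3: z = q,  a = q,  6 = 6.
Bind z := q; no other remaining equation mentions z. Substituting into the earlier binding gives x1 := q.
Bind q := a; no other remaining equation mentions q. Substituting into the earlier bindings gives x1 := a, z := a.
Delete trivial equation 6 = 6.
No equations remain and no clash or occurs-check failure arose, so a unifier exists.

YES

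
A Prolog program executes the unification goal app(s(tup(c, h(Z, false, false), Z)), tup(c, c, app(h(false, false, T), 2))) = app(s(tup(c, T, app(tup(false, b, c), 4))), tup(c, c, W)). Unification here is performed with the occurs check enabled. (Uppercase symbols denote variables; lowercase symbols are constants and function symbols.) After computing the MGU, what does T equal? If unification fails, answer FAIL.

h(app(tup(false, b, c), 4), false, false)

Decompose app/2: s(tup(c, h(Z, false, false), Z)) = s(tup(c, T, app(tup(false, b, c), 4))),  tup(c, c, app(h(false, false, T), 2)) = tup(c, c, W).
Decompose s/1: tup(c, h(Z, false, false), Z) = tup(c, T, app(tup(false, b, c), 4)).
Decompose tup/3: c = c,  h(Z, false, false) = T,  Z = app(tup(false, b, c), 4).
Delete trivial equation c = c.
Bind T := h(Z, false, false); substituting into the one remaining equation that mentions T gives: tup(c, c, app(h(false, false, h(Z, false, false)), 2)) = tup(c, c, W).
Bind Z := app(tup(false, b, c), 4); substituting into the remaining equation gives: tup(c, c, app(h(false, false, h(app(tup(false, b, c), 4), false, false)), 2)) = tup(c, c, W). Substituting into the earlier binding gives T := h(app(tup(false, b, c), 4), false, false).
Decompose tup/3: c = c,  c = c,  app(h(false, false, h(app(tup(false, b, c), 4), false, false)), 2) = W.
Delete trivial equation c = c.
Delete trivial equation c = c.
Bind W := app(h(false, false, h(app(tup(false, b, c), 4), false, false)), 2).
MGU = { T ↦ h(app(tup(false, b, c), 4), false, false), Z ↦ app(tup(false, b, c), 4), W ↦ app(h(false, false, h(app(tup(false, b, c), 4), false, false)), 2) }, so T ↦ h(app(tup(false, b, c), 4), false, false).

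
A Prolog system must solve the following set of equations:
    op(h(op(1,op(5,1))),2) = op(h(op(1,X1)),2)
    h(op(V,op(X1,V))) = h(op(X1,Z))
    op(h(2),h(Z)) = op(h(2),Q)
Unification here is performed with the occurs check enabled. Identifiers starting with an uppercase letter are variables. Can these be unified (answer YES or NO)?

YES

Decompose op/2: h(op(1,op(5,1))) = h(op(1,X1)),  2 = 2.
Decompose h/1: op(1,op(5,1)) = op(1,X1).
Decompose op/2: 1 = 1,  op(5,1) = X1.
Delete trivial equation 1 = 1.
Bind X1 := op(5,1); substituting into the one remaining equation that mentions X1 gives: h(op(V,op(op(5,1),V))) = h(op(op(5,1),Z)).
Delete trivial equation 2 = 2.
Decompose h/1: op(V,op(op(5,1),V)) = op(op(5,1),Z).
Decompose op/2: V = op(5,1),  op(op(5,1),V) = Z.
Bind V := op(5,1); substituting into the one remaining equation that mentions V gives: op(op(5,1),op(5,1)) = Z.
Bind Z := op(op(5,1),op(5,1)); substituting into the remaining equation gives: op(h(2),h(op(op(5,1),op(5,1)))) = op(h(2),Q).
Decompose op/2: h(2) = h(2),  h(op(op(5,1),op(5,1))) = Q.
Delete trivial equation h(2) = h(2).
Bind Q := h(op(op(5,1),op(5,1))).
No equations remain and no clash or occurs-check failure arose, so a unifier exists.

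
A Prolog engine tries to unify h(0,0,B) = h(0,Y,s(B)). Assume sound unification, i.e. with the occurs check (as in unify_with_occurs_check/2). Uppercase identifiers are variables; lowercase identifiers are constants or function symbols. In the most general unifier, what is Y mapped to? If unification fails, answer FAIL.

FAIL

Decompose h/3: 0 = 0,  0 = Y,  B = s(B).
Delete trivial equation 0 = 0.
Bind Y := 0; no other remaining equation mentions Y.
Occurs check fails: B occurs in s(B); the equation B = s(B) has no finite solution.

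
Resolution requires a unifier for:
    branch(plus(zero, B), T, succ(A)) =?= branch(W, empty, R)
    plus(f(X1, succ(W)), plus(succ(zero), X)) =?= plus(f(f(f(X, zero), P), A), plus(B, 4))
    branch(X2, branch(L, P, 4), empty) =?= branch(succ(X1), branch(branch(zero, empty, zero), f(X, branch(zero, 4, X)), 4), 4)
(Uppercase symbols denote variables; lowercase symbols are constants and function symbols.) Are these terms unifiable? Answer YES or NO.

Decompose branch/3: plus(zero, B) =?= W,  T =?= empty,  succ(A) =?= R.
Bind W := plus(zero, B); substituting into the one remaining equation that mentions W gives: plus(f(X1, succ(plus(zero, B))), plus(succ(zero), X)) =?= plus(f(f(f(X, zero), P), A), plus(B, 4)).
Bind T := empty; no other remaining equation mentions T.
Bind R := succ(A); no other remaining equation mentions R.
Decompose plus/2: f(X1, succ(plus(zero, B))) =?= f(f(f(X, zero), P), A),  plus(succ(zero), X) =?= plus(B, 4).
Decompose f/2: X1 =?= f(f(X, zero), P),  succ(plus(zero, B)) =?= A.
Bind X1 := f(f(X, zero), P); substituting into the one remaining equation that mentions X1 gives: branch(X2, branch(L, P, 4), empty) =?= branch(succ(f(f(X, zero), P)), branch(branch(zero, empty, zero), f(X, branch(zero, 4, X)), 4), 4).
Bind A := succ(plus(zero, B)); no other remaining equation mentions A. Substituting into the earlier binding gives R := succ(succ(plus(zero, B))).
Decompose plus/2: succ(zero) =?= B,  X =?= 4.
Bind B := succ(zero); no other remaining equation mentions B. Substituting into the earlier bindings gives W := plus(zero, succ(zero)), R := succ(succ(plus(zero, succ(zero)))), A := succ(plus(zero, succ(zero))).
Bind X := 4; substituting into the remaining equation gives: branch(X2, branch(L, P, 4), empty) =?= branch(succ(f(f(4, zero), P)), branch(branch(zero, empty, zero), f(4, branch(zero, 4, 4)), 4), 4). Substituting into the earlier binding gives X1 := f(f(4, zero), P).
Decompose branch/3: X2 =?= succ(f(f(4, zero), P)),  branch(L, P, 4) =?= branch(branch(zero, empty, zero), f(4, branch(zero, 4, 4)), 4),  empty =?= 4.
Bind X2 := succ(f(f(4, zero), P)); no other remaining equation mentions X2.
Decompose branch/3: L =?= branch(zero, empty, zero),  P =?= f(4, branch(zero, 4, 4)),  4 =?= 4.
Bind L := branch(zero, empty, zero); no other remaining equation mentions L.
Bind P := f(4, branch(zero, 4, 4)); no other remaining equation mentions P. Substituting into the earlier bindings gives X1 := f(f(4, zero), f(4, branch(zero, 4, 4))), X2 := succ(f(f(4, zero), f(4, branch(zero, 4, 4)))).
Delete trivial equation 4 =?= 4.
Clash: constants empty and 4 differ; no unifier exists.

NO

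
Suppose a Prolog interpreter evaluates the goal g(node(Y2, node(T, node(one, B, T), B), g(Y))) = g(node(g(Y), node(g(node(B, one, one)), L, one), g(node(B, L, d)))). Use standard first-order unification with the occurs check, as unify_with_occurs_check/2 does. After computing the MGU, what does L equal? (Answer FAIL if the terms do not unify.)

Decompose g/1: node(Y2, node(T, node(one, B, T), B), g(Y)) = node(g(Y), node(g(node(B, one, one)), L, one), g(node(B, L, d))).
Decompose node/3: Y2 = g(Y),  node(T, node(one, B, T), B) = node(g(node(B, one, one)), L, one),  g(Y) = g(node(B, L, d)).
Bind Y2 := g(Y); no other remaining equation mentions Y2.
Decompose node/3: T = g(node(B, one, one)),  node(one, B, T) = L,  B = one.
Bind T := g(node(B, one, one)); substituting into the one remaining equation that mentions T gives: node(one, B, g(node(B, one, one))) = L.
Bind L := node(one, B, g(node(B, one, one))); substituting into the one remaining equation that mentions L gives: g(Y) = g(node(B, node(one, B, g(node(B, one, one))), d)).
Bind B := one; substituting into the remaining equation gives: g(Y) = g(node(one, node(one, one, g(node(one, one, one))), d)). Substituting into the earlier bindings gives T := g(node(one, one, one)), L := node(one, one, g(node(one, one, one))).
Decompose g/1: Y = node(one, node(one, one, g(node(one, one, one))), d).
Bind Y := node(one, node(one, one, g(node(one, one, one))), d). Substituting into the earlier binding gives Y2 := g(node(one, node(one, one, g(node(one, one, one))), d)).
MGU = { Y2 ↦ g(node(one, node(one, one, g(node(one, one, one))), d)), T ↦ g(node(one, one, one)), L ↦ node(one, one, g(node(one, one, one))), B ↦ one, Y ↦ node(one, node(one, one, g(node(one, one, one))), d) }, so L ↦ node(one, one, g(node(one, one, one))).

node(one, one, g(node(one, one, one)))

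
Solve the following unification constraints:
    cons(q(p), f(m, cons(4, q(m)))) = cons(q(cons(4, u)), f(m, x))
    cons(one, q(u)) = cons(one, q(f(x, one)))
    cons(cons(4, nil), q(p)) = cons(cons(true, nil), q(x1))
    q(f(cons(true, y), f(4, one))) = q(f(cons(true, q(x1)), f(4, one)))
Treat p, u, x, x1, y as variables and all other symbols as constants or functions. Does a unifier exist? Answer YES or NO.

NO

Decompose cons/2: q(p) = q(cons(4, u)),  f(m, cons(4, q(m))) = f(m, x).
Decompose q/1: p = cons(4, u).
Bind p := cons(4, u); substituting into the one remaining equation that mentions p gives: cons(cons(4, nil), q(cons(4, u))) = cons(cons(true, nil), q(x1)).
Decompose f/2: m = m,  cons(4, q(m)) = x.
Delete trivial equation m = m.
Bind x := cons(4, q(m)); substituting into the one remaining equation that mentions x gives: cons(one, q(u)) = cons(one, q(f(cons(4, q(m)), one))).
Decompose cons/2: one = one,  q(u) = q(f(cons(4, q(m)), one)).
Delete trivial equation one = one.
Decompose q/1: u = f(cons(4, q(m)), one).
Bind u := f(cons(4, q(m)), one); substituting into the one remaining equation that mentions u gives: cons(cons(4, nil), q(cons(4, f(cons(4, q(m)), one)))) = cons(cons(true, nil), q(x1)). Substituting into the earlier binding gives p := cons(4, f(cons(4, q(m)), one)).
Decompose cons/2: cons(4, nil) = cons(true, nil),  q(cons(4, f(cons(4, q(m)), one))) = q(x1).
Decompose cons/2: 4 = true,  nil = nil.
Clash: constants 4 and true differ; no unifier exists.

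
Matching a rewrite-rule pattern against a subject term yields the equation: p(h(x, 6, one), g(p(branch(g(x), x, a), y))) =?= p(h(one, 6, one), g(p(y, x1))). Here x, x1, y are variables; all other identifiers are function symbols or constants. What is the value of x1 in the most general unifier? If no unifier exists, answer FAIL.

Decompose p/2: h(x, 6, one) =?= h(one, 6, one),  g(p(branch(g(x), x, a), y)) =?= g(p(y, x1)).
Decompose h/3: x =?= one,  6 =?= 6,  one =?= one.
Bind x := one; substituting into the one remaining equation that mentions x gives: g(p(branch(g(one), one, a), y)) =?= g(p(y, x1)).
Delete trivial equation 6 =?= 6.
Delete trivial equation one =?= one.
Decompose g/1: p(branch(g(one), one, a), y) =?= p(y, x1).
Decompose p/2: branch(g(one), one, a) =?= y,  y =?= x1.
Bind y := branch(g(one), one, a); substituting into the remaining equation gives: branch(g(one), one, a) =?= x1.
Bind x1 := branch(g(one), one, a).
MGU = { x := one, y := branch(g(one), one, a), x1 := branch(g(one), one, a) }, so x1 := branch(g(one), one, a).

branch(g(one), one, a)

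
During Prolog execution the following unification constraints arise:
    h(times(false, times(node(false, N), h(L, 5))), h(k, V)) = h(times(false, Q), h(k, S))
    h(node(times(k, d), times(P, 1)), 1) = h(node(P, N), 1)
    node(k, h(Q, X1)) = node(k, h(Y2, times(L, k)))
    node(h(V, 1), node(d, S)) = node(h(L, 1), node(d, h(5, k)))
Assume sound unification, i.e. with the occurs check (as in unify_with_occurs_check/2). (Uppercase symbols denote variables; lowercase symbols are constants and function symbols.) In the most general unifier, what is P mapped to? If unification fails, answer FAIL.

times(k, d)

Decompose h/2: times(false, times(node(false, N), h(L, 5))) = times(false, Q),  h(k, V) = h(k, S).
Decompose times/2: false = false,  times(node(false, N), h(L, 5)) = Q.
Delete trivial equation false = false.
Bind Q := times(node(false, N), h(L, 5)); substituting into the one remaining equation that mentions Q gives: node(k, h(times(node(false, N), h(L, 5)), X1)) = node(k, h(Y2, times(L, k))).
Decompose h/2: k = k,  V = S.
Delete trivial equation k = k.
Bind V := S; substituting into the one remaining equation that mentions V gives: node(h(S, 1), node(d, S)) = node(h(L, 1), node(d, h(5, k))).
Decompose h/2: node(times(k, d), times(P, 1)) = node(P, N),  1 = 1.
Decompose node/2: times(k, d) = P,  times(P, 1) = N.
Bind P := times(k, d); substituting into the one remaining equation that mentions P gives: times(times(k, d), 1) = N.
Bind N := times(times(k, d), 1); substituting into the one remaining equation that mentions N gives: node(k, h(times(node(false, times(times(k, d), 1)), h(L, 5)), X1)) = node(k, h(Y2, times(L, k))). Substituting into the earlier binding gives Q := times(node(false, times(times(k, d), 1)), h(L, 5)).
Delete trivial equation 1 = 1.
Decompose node/2: k = k,  h(times(node(false, times(times(k, d), 1)), h(L, 5)), X1) = h(Y2, times(L, k)).
Delete trivial equation k = k.
Decompose h/2: times(node(false, times(times(k, d), 1)), h(L, 5)) = Y2,  X1 = times(L, k).
Bind Y2 := times(node(false, times(times(k, d), 1)), h(L, 5)); no other remaining equation mentions Y2.
Bind X1 := times(L, k); no other remaining equation mentions X1.
Decompose node/2: h(S, 1) = h(L, 1),  node(d, S) = node(d, h(5, k)).
Decompose h/2: S = L,  1 = 1.
Bind S := L; substituting into the one remaining equation that mentions S gives: node(d, L) = node(d, h(5, k)). Substituting into the earlier binding gives V := L.
Delete trivial equation 1 = 1.
Decompose node/2: d = d,  L = h(5, k).
Delete trivial equation d = d.
Bind L := h(5, k). Substituting into the earlier bindings gives Q := times(node(false, times(times(k, d), 1)), h(h(5, k), 5)), V := h(5, k), Y2 := times(node(false, times(times(k, d), 1)), h(h(5, k), 5)), X1 := times(h(5, k), k), S := h(5, k).
MGU = { Q ↦ times(node(false, times(times(k, d), 1)), h(h(5, k), 5)), V ↦ h(5, k), P ↦ times(k, d), N ↦ times(times(k, d), 1), Y2 ↦ times(node(false, times(times(k, d), 1)), h(h(5, k), 5)), X1 ↦ times(h(5, k), k), S ↦ h(5, k), L ↦ h(5, k) }, so P ↦ times(k, d).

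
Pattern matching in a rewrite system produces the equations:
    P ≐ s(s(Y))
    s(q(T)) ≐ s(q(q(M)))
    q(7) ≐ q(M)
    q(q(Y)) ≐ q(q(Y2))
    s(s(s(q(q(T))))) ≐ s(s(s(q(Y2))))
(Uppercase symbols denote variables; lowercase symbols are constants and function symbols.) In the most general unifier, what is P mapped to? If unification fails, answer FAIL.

Bind P := s(s(Y)); no other remaining equation mentions P.
Decompose s/1: q(T) ≐ q(q(M)).
Decompose q/1: T ≐ q(M).
Bind T := q(M); substituting into the one remaining equation that mentions T gives: s(s(s(q(q(q(M)))))) ≐ s(s(s(q(Y2)))).
Decompose q/1: 7 ≐ M.
Bind M := 7; substituting into the one remaining equation that mentions M gives: s(s(s(q(q(q(7)))))) ≐ s(s(s(q(Y2)))). Substituting into the earlier binding gives T := q(7).
Decompose q/1: q(Y) ≐ q(Y2).
Decompose q/1: Y ≐ Y2.
Bind Y := Y2; no other remaining equation mentions Y. Substituting into the earlier binding gives P := s(s(Y2)).
Decompose s/1: s(s(q(q(q(7))))) ≐ s(s(q(Y2))).
Decompose s/1: s(q(q(q(7)))) ≐ s(q(Y2)).
Decompose s/1: q(q(q(7))) ≐ q(Y2).
Decompose q/1: q(q(7)) ≐ Y2.
Bind Y2 := q(q(7)). Substituting into the earlier bindings gives P := s(s(q(q(7)))), Y := q(q(7)).
MGU = { P -> s(s(q(q(7)))), T -> q(7), M -> 7, Y -> q(q(7)), Y2 -> q(q(7)) }, so P -> s(s(q(q(7)))).

s(s(q(q(7))))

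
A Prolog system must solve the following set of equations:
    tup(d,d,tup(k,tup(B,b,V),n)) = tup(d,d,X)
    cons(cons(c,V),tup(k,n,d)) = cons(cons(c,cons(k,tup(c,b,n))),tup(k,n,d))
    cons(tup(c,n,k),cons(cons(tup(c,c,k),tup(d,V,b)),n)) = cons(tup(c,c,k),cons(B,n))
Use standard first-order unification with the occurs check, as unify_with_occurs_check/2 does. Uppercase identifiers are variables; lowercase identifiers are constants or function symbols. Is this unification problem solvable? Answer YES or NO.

NO

Decompose tup/3: d = d,  d = d,  tup(k,tup(B,b,V),n) = X.
Delete trivial equation d = d.
Delete trivial equation d = d.
Bind X := tup(k,tup(B,b,V),n); no other remaining equation mentions X.
Decompose cons/2: cons(c,V) = cons(c,cons(k,tup(c,b,n))),  tup(k,n,d) = tup(k,n,d).
Decompose cons/2: c = c,  V = cons(k,tup(c,b,n)).
Delete trivial equation c = c.
Bind V := cons(k,tup(c,b,n)); substituting into the one remaining equation that mentions V gives: cons(tup(c,n,k),cons(cons(tup(c,c,k),tup(d,cons(k,tup(c,b,n)),b)),n)) = cons(tup(c,c,k),cons(B,n)). Substituting into the earlier binding gives X := tup(k,tup(B,b,cons(k,tup(c,b,n))),n).
Delete trivial equation tup(k,n,d) = tup(k,n,d).
Decompose cons/2: tup(c,n,k) = tup(c,c,k),  cons(cons(tup(c,c,k),tup(d,cons(k,tup(c,b,n)),b)),n) = cons(B,n).
Decompose tup/3: c = c,  n = c,  k = k.
Delete trivial equation c = c.
Clash: constants n and c differ; no unifier exists.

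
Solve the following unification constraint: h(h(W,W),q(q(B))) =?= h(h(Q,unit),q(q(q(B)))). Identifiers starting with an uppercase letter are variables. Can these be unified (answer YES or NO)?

NO

Decompose h/2: h(W,W) =?= h(Q,unit),  q(q(B)) =?= q(q(q(B))).
Decompose h/2: W =?= Q,  W =?= unit.
Bind W := Q; substituting into the one remaining equation that mentions W gives: Q =?= unit.
Bind Q := unit; no other remaining equation mentions Q. Substituting into the earlier binding gives W := unit.
Decompose q/1: q(B) =?= q(q(B)).
Decompose q/1: B =?= q(B).
Occurs check fails: B occurs in q(B); the equation B =?= q(B) has no finite solution.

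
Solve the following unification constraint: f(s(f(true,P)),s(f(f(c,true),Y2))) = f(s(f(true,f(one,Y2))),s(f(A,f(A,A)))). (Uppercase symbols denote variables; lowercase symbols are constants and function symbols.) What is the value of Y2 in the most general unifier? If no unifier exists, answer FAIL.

f(f(c,true),f(c,true))

Decompose f/2: s(f(true,P)) = s(f(true,f(one,Y2))),  s(f(f(c,true),Y2)) = s(f(A,f(A,A))).
Decompose s/1: f(true,P) = f(true,f(one,Y2)).
Decompose f/2: true = true,  P = f(one,Y2).
Delete trivial equation true = true.
Bind P := f(one,Y2); no other remaining equation mentions P.
Decompose s/1: f(f(c,true),Y2) = f(A,f(A,A)).
Decompose f/2: f(c,true) = A,  Y2 = f(A,A).
Bind A := f(c,true); substituting into the remaining equation gives: Y2 = f(f(c,true),f(c,true)).
Bind Y2 := f(f(c,true),f(c,true)). Substituting into the earlier binding gives P := f(one,f(f(c,true),f(c,true))).
MGU = { P -> f(one,f(f(c,true),f(c,true))), A -> f(c,true), Y2 -> f(f(c,true),f(c,true)) }, so Y2 -> f(f(c,true),f(c,true)).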